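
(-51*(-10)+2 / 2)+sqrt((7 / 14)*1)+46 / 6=sqrt(2) / 2+1556 / 3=519.37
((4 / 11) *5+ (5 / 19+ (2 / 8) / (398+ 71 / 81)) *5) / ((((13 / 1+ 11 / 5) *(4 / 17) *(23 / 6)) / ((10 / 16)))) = 0.14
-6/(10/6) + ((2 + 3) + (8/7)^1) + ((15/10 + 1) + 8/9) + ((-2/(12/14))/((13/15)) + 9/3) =51101/8190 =6.24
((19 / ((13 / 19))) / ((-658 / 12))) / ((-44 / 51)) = 55233 / 94094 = 0.59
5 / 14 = 0.36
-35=-35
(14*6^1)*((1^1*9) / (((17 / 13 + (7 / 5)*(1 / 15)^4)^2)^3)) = 239956302564952816237695515155792236328125 / 1587445722576544478048314791144774959104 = 151.16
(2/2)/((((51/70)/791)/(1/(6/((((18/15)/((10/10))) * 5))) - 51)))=-2768500/51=-54284.31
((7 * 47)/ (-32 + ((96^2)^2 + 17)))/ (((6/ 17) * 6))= 5593/ 3057647076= 0.00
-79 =-79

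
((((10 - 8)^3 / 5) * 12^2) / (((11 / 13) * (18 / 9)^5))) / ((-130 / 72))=-1296 / 275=-4.71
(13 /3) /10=13 /30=0.43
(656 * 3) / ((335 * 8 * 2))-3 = -882 / 335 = -2.63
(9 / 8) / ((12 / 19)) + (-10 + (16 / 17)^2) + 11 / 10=-288211 / 46240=-6.23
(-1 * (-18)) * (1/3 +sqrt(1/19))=18 * sqrt(19)/19 +6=10.13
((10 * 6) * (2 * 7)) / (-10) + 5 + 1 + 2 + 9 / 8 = -599 / 8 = -74.88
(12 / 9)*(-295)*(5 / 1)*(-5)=29500 / 3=9833.33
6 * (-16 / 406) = -48 / 203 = -0.24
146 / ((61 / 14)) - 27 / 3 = 1495 / 61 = 24.51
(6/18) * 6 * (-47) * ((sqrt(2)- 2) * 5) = 940- 470 * sqrt(2) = 275.32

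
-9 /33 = -3 /11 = -0.27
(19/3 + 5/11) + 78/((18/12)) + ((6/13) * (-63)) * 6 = -49624/429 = -115.67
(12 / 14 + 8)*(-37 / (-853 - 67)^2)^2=42439 / 2507375360000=0.00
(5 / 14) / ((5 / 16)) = 8 / 7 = 1.14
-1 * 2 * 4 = -8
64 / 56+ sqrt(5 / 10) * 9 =8 / 7+ 9 * sqrt(2) / 2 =7.51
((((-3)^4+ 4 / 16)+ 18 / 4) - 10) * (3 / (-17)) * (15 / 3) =-4545 / 68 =-66.84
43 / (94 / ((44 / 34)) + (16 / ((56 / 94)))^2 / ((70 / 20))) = 162239 / 1051625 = 0.15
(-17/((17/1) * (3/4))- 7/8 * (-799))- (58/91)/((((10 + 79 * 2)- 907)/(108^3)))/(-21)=7299026653/11297832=646.06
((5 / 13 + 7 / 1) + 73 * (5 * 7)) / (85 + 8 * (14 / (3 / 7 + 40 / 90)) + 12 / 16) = 7328420 / 612157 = 11.97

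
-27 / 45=-3 / 5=-0.60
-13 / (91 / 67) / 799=-67 / 5593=-0.01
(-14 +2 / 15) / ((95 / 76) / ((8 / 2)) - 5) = 3328 / 1125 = 2.96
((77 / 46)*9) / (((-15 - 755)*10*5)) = -9 / 23000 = -0.00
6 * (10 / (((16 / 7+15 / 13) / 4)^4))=109.74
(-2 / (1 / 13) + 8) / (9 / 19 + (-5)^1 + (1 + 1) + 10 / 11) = 1881 / 169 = 11.13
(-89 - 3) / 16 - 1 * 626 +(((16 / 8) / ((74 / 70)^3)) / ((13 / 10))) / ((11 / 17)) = -18245708733 / 28973516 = -629.74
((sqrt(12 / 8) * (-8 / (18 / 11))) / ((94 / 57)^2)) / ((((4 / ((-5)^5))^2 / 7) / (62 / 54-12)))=79536337890625 * sqrt(6) / 1908576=102077907.22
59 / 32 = 1.84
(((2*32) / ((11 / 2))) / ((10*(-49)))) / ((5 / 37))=-2368 / 13475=-0.18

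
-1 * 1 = -1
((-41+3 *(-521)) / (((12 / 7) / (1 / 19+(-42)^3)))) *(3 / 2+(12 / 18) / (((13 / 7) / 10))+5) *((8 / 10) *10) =12438794700556 / 2223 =5595499190.53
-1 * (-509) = 509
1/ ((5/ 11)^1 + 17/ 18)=198/ 277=0.71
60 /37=1.62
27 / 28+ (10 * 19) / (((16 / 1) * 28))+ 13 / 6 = 2389 / 672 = 3.56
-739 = -739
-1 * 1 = -1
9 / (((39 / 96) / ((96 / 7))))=27648 / 91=303.82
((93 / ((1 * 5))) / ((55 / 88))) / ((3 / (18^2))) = 80352 / 25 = 3214.08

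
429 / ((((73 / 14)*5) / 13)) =78078 / 365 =213.91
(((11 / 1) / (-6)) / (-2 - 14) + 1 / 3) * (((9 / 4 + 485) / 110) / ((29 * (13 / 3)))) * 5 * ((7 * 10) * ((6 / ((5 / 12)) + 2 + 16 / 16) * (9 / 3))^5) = 2141691184.41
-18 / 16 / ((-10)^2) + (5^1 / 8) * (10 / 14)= 2437 / 5600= 0.44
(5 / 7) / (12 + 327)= 5 / 2373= 0.00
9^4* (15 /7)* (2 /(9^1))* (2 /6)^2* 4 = 9720 /7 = 1388.57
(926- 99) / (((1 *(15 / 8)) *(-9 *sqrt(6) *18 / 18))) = -3308 *sqrt(6) / 405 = -20.01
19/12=1.58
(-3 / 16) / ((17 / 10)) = -15 / 136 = -0.11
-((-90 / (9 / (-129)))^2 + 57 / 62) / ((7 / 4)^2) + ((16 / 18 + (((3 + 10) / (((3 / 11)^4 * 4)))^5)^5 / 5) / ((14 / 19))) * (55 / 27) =44102005944341384670975357696221666197681293871504309193499401231802292785832342549825745911613688032700437006343693790169104691196751973 / 47596694062705339106400184915474627789126804695789193549508430004224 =926577082984798365915802300000000000000000000000000000000000000000000.00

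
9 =9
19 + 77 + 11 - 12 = 95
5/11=0.45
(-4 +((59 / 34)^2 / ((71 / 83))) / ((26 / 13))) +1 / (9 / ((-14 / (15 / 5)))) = -12225623 / 4432104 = -2.76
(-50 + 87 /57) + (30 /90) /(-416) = -1149427 /23712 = -48.47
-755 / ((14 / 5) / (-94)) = 177425 / 7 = 25346.43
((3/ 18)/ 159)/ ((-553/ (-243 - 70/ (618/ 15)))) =12602/ 27169443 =0.00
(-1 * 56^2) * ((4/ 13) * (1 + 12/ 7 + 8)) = -134400/ 13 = -10338.46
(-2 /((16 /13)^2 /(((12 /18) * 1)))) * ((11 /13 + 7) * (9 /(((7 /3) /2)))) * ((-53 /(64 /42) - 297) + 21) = 59341815 /3584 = 16557.43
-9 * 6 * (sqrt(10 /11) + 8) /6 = -72 - 9 * sqrt(110) /11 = -80.58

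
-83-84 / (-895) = -74201 / 895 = -82.91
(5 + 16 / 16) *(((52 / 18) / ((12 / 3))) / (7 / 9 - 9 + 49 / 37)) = -1443 / 2297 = -0.63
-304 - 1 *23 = -327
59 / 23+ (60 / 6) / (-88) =2481 / 1012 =2.45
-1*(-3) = 3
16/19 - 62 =-1162/19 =-61.16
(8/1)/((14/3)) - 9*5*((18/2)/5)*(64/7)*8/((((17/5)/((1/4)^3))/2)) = -6276/119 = -52.74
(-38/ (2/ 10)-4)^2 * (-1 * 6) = -225816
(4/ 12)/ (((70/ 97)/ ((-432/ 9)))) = -776/ 35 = -22.17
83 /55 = 1.51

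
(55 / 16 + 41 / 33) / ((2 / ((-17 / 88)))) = -0.45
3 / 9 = 1 / 3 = 0.33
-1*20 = -20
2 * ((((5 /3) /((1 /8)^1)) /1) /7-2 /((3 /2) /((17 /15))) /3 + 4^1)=10208 /945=10.80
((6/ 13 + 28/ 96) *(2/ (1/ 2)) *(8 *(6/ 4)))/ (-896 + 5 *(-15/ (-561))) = -87890/ 2177851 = -0.04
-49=-49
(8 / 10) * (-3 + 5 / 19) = -208 / 95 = -2.19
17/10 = 1.70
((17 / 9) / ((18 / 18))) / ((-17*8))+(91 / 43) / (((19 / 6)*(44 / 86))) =19447 / 15048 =1.29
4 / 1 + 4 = 8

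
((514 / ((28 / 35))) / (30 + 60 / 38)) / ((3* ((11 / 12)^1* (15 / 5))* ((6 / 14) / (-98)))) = -1674869 / 2970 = -563.93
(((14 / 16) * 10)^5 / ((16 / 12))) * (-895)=-141021234375 / 4096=-34429012.30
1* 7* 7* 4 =196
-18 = -18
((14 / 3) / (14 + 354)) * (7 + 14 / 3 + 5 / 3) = 35 / 207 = 0.17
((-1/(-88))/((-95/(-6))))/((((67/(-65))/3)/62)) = -3627/28006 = -0.13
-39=-39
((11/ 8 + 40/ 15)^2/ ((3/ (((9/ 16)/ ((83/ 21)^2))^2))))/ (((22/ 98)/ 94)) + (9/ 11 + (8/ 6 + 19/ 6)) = 8.27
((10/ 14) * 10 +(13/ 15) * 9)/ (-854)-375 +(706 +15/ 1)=10341417/ 29890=345.98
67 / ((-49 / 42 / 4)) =-229.71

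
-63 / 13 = -4.85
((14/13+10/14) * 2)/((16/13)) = 163/56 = 2.91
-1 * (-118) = 118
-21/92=-0.23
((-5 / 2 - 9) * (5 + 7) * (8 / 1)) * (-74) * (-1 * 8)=-653568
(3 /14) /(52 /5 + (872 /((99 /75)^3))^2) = 19372019535 /12995783938681432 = 0.00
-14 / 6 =-7 / 3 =-2.33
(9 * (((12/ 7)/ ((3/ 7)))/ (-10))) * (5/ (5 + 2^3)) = -18/ 13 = -1.38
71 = 71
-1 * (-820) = 820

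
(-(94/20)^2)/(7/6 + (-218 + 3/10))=6627/64960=0.10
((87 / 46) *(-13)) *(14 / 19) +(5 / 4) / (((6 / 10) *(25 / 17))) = -87575 / 5244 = -16.70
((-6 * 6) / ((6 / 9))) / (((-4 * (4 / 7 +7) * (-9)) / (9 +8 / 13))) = -2625 / 1378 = -1.90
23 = 23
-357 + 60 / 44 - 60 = -4572 / 11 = -415.64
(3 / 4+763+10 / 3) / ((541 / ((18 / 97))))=27615 / 104954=0.26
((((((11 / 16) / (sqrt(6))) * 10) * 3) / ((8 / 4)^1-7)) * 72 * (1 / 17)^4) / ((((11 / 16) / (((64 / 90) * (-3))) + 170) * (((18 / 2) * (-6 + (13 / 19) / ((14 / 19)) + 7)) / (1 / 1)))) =-39424 * sqrt(6) / 195908945625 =-0.00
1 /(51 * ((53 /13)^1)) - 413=-1116326 /2703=-413.00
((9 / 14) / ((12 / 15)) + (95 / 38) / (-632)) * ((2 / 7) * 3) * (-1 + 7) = 63675 / 15484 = 4.11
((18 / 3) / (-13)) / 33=-2 / 143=-0.01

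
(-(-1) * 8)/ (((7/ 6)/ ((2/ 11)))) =96/ 77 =1.25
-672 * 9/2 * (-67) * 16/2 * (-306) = -495984384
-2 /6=-1 /3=-0.33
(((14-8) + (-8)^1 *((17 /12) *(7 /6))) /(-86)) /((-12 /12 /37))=-2405 /774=-3.11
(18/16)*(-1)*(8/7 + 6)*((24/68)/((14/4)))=-675/833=-0.81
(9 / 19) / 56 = 0.01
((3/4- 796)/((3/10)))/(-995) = 3181/1194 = 2.66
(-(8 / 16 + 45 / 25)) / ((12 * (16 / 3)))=-23 / 640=-0.04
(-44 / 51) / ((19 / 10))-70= -68270 / 969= -70.45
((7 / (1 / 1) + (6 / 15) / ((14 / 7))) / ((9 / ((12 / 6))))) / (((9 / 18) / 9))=144 / 5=28.80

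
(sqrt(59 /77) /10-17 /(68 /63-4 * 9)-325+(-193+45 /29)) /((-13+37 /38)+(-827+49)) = 625448479 /957669900-19 * sqrt(4543) /11558085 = 0.65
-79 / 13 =-6.08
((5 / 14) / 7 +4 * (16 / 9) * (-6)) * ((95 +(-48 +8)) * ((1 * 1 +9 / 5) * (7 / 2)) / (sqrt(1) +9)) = -137819 / 60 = -2296.98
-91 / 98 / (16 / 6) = -39 / 112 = -0.35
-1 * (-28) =28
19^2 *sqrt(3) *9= 3249 *sqrt(3)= 5627.43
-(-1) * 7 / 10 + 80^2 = 64007 / 10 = 6400.70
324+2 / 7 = 2270 / 7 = 324.29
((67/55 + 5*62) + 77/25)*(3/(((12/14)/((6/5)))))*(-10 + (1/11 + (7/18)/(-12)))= -1786408988/136125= -13123.30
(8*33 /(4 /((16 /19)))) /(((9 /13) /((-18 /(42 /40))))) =-183040 /133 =-1376.24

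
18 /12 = 3 /2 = 1.50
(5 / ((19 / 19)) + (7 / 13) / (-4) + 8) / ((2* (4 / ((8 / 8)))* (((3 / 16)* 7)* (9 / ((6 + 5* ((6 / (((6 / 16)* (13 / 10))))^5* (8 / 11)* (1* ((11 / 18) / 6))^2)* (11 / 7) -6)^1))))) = 3536715776000000 / 1551765998601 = 2279.16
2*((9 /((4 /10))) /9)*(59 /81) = 295 /81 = 3.64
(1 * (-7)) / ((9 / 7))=-49 / 9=-5.44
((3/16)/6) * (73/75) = 73/2400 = 0.03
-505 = -505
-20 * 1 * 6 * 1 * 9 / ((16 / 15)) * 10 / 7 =-10125 / 7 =-1446.43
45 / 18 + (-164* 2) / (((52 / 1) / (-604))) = 99121 / 26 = 3812.35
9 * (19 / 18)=19 / 2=9.50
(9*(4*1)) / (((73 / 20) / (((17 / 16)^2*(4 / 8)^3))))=13005 / 9344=1.39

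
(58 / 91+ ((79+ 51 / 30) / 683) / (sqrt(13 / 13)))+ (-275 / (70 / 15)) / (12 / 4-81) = 144483 / 95620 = 1.51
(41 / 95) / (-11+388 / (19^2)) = -0.04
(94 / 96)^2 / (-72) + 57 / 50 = 4672583 / 4147200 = 1.13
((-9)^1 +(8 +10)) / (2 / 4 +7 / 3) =54 / 17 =3.18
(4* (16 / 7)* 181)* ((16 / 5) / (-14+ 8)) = -92672 / 105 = -882.59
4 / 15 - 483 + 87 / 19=-136274 / 285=-478.15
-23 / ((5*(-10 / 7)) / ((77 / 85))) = 2.92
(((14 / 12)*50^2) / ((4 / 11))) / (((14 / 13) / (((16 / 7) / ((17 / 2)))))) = 715000 / 357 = 2002.80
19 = 19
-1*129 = -129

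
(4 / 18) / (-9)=-2 / 81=-0.02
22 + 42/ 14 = 25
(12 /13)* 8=96 /13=7.38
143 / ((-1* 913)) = -0.16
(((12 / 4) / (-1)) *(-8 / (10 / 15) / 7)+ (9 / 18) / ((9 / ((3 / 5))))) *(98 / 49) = 1087 / 105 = 10.35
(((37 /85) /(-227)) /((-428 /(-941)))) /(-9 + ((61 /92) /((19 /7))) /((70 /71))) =0.00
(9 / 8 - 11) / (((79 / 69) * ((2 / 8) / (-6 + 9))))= -207 / 2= -103.50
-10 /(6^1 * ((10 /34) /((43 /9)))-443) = 7310 /323563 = 0.02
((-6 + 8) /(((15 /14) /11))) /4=77 /15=5.13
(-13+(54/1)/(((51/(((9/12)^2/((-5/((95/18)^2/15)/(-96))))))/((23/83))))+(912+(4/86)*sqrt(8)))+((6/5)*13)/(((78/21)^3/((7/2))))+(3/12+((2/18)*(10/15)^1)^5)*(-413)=4*sqrt(2)/43+109861443601324721/136865040572520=802.83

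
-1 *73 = -73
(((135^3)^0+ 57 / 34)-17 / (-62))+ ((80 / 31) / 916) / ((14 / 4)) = 2493345 / 844781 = 2.95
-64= -64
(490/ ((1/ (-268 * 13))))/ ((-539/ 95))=3309800/ 11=300890.91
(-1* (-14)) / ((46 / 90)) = 630 / 23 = 27.39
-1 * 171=-171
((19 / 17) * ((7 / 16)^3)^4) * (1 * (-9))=-2366860111371 / 4785074604081152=-0.00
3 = 3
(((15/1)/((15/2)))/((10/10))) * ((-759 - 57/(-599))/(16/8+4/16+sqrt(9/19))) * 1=-2228928/2995+156416 * sqrt(19)/2995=-516.57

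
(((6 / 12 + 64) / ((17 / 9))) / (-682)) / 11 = -0.00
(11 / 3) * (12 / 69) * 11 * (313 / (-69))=-151492 / 4761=-31.82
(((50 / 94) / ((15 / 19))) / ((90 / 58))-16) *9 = -19753 / 141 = -140.09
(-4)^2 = 16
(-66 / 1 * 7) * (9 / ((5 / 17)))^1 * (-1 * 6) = 424116 / 5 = 84823.20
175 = 175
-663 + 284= -379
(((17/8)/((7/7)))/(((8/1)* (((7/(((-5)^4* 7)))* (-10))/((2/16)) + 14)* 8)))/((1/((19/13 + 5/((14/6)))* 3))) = 5125/198016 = 0.03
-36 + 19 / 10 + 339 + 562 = 866.90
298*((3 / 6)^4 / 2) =149 / 16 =9.31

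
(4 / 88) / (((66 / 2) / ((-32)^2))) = 512 / 363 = 1.41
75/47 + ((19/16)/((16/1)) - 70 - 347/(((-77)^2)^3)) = -171353834527206187/2507738077230848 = -68.33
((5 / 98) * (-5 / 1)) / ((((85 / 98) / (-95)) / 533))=253175 / 17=14892.65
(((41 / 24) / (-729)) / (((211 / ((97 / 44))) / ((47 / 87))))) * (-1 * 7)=1308433 / 14131659168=0.00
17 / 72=0.24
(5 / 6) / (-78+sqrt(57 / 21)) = -455 / 42569 - 5 * sqrt(133) / 255414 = -0.01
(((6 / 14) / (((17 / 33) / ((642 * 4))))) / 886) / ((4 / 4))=127116 / 52717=2.41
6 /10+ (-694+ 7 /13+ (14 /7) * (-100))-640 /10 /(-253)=-14678948 /16445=-892.61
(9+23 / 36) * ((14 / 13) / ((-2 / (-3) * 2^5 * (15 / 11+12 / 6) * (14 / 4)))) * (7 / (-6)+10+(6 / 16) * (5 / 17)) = 13928233 / 37679616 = 0.37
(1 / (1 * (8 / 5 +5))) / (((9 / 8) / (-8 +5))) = -40 / 99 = -0.40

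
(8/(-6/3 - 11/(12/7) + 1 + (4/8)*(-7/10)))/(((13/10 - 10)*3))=800/20271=0.04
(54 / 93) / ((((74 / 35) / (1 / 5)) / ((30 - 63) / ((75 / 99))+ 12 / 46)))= -1568511 / 659525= -2.38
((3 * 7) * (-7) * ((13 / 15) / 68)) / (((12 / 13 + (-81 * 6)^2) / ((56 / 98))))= -1183 / 260997600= -0.00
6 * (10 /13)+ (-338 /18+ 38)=2789 /117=23.84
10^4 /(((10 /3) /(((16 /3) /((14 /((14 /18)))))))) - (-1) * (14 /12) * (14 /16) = 128147 /144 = 889.91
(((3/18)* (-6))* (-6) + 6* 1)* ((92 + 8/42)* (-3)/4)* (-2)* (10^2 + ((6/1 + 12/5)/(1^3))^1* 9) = 10198848/35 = 291395.66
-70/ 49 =-10/ 7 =-1.43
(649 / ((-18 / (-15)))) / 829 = 3245 / 4974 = 0.65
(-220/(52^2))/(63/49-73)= 385/339352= 0.00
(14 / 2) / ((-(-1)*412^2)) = 7 / 169744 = 0.00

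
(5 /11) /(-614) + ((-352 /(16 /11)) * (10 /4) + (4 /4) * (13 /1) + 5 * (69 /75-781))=-4492.40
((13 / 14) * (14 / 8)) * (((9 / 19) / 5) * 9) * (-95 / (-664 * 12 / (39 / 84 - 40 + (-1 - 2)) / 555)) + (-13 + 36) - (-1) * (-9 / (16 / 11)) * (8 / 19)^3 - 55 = -1723843337809 / 4080720896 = -422.44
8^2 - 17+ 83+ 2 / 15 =1952 / 15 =130.13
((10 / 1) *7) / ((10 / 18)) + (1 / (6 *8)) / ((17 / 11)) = 102827 / 816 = 126.01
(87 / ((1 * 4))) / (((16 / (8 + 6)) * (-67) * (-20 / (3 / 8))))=1827 / 343040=0.01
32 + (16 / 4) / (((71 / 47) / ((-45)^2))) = 382972 / 71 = 5393.97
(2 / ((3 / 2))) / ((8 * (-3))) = -1 / 18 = -0.06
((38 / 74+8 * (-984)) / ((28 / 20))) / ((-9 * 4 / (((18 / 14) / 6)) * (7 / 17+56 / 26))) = 321825725 / 24671304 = 13.04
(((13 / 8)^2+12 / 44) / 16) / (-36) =-2051 / 405504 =-0.01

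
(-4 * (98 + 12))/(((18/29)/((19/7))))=-121220/63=-1924.13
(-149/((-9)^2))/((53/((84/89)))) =-4172/127359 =-0.03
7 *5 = 35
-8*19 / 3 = -152 / 3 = -50.67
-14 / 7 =-2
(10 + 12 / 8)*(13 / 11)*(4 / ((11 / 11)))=598 / 11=54.36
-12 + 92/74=-398/37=-10.76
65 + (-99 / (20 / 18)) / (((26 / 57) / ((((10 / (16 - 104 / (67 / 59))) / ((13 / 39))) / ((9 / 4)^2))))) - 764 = -1875348 / 2743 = -683.69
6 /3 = 2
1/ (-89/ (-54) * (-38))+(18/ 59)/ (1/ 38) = 1155051/ 99769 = 11.58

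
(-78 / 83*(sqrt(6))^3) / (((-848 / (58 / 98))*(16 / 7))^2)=-98397*sqrt(6) / 187174141952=-0.00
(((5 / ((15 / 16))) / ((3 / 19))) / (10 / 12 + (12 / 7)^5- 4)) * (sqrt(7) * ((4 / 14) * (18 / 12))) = 1459808 * sqrt(7) / 1173659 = 3.29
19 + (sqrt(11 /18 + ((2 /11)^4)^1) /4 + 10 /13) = sqrt(322678) /2904 + 257 /13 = 19.96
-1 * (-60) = 60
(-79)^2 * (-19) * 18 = -2134422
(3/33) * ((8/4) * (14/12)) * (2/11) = 14/363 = 0.04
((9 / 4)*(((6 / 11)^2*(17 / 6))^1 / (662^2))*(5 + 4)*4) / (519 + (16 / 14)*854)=0.00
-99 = -99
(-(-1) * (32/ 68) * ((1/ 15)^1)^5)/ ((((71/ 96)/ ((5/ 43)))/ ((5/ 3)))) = 256/ 1576492875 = 0.00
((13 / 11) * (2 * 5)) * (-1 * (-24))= 3120 / 11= 283.64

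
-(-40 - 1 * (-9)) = 31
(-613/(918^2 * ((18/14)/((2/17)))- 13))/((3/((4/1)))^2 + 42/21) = -68656/2643200095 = -0.00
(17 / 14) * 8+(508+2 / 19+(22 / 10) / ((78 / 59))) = 26945617 / 51870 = 519.48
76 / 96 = 19 / 24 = 0.79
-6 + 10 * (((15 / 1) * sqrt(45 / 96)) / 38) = -3.30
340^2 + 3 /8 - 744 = 918851 /8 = 114856.38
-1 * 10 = -10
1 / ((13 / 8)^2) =64 / 169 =0.38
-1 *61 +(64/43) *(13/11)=-28021/473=-59.24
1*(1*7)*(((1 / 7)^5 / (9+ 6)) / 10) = 1 / 360150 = 0.00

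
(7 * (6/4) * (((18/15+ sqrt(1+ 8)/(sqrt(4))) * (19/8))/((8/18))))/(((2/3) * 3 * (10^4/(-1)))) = -96957/12800000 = -0.01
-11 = -11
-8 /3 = -2.67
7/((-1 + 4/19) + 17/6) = 798/233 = 3.42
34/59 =0.58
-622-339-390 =-1351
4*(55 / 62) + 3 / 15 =581 / 155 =3.75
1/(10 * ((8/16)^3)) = 4/5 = 0.80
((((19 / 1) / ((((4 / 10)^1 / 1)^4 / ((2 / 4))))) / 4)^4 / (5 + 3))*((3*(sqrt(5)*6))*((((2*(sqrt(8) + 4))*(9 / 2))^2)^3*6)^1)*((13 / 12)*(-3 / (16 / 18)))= -3305021966499282989501953125*sqrt(5) / 33554432 - 1168442109368433380126953125*sqrt(10) / 16777216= -440482215390624391722.85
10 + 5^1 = 15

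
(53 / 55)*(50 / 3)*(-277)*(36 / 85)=-352344 / 187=-1884.19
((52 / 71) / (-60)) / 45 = -13 / 47925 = -0.00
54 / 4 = 27 / 2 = 13.50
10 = 10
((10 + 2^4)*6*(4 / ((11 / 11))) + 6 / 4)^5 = 3063984390631251 / 32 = 95749512207226.59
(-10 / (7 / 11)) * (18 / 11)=-25.71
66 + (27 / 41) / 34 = 92031 / 1394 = 66.02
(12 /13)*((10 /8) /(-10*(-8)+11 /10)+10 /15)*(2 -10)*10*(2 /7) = -1062080 /73801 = -14.39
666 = 666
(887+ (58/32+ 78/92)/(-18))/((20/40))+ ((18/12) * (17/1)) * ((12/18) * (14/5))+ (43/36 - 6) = 30081221/16560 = 1816.50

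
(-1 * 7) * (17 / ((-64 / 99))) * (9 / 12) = 35343 / 256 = 138.06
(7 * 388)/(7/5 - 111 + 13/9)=-25.11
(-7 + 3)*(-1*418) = 1672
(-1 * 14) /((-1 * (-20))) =-7 /10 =-0.70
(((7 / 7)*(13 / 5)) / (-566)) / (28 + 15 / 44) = -286 / 1764505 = -0.00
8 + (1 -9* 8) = -63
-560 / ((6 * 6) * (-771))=140 / 6939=0.02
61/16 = 3.81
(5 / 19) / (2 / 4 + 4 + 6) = 10 / 399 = 0.03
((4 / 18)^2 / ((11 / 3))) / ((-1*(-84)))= 1 / 6237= 0.00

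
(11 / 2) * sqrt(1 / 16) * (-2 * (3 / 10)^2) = -99 / 400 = -0.25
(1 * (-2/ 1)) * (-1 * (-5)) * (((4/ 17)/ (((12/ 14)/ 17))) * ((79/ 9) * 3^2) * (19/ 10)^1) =-21014/ 3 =-7004.67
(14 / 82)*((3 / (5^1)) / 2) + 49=20111 / 410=49.05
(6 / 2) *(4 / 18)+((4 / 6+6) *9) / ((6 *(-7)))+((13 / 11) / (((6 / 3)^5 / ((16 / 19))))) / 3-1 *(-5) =12431 / 2926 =4.25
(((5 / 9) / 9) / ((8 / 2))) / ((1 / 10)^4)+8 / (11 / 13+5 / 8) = 219988 / 1377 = 159.76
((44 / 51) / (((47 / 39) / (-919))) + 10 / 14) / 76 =-3675681 / 425068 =-8.65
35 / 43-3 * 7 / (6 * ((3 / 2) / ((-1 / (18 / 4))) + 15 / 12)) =686 / 473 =1.45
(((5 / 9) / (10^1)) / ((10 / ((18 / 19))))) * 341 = 341 / 190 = 1.79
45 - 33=12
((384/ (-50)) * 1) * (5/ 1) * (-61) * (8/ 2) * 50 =468480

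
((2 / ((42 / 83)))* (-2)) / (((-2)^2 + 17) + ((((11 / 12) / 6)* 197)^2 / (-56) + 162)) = -2294784 / 48429743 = -0.05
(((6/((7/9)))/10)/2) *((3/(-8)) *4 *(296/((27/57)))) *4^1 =-50616/35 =-1446.17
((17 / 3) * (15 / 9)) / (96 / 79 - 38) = -6715 / 26154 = -0.26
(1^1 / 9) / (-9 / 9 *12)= -1 / 108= -0.01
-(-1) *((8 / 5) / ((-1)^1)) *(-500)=800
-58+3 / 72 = -1391 / 24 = -57.96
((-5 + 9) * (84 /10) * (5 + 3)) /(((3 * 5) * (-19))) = -448 /475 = -0.94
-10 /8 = -5 /4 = -1.25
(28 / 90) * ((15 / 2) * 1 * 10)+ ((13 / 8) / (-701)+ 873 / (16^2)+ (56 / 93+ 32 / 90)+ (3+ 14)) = 11189967071 / 250341120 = 44.70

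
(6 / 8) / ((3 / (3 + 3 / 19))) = 15 / 19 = 0.79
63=63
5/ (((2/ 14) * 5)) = 7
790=790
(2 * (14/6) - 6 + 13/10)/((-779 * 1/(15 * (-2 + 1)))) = -1/1558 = -0.00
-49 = -49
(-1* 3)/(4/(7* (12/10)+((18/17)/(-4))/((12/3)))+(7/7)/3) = -17001/4609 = -3.69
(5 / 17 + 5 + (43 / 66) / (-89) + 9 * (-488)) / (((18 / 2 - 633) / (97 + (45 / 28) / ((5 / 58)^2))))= 1200690683587 / 545224680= 2202.19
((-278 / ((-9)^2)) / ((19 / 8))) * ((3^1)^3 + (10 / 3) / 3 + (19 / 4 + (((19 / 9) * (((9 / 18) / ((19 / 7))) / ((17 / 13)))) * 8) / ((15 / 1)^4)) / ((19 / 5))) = -1921974034036 / 45297964125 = -42.43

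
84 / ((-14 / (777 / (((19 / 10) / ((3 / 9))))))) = -15540 / 19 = -817.89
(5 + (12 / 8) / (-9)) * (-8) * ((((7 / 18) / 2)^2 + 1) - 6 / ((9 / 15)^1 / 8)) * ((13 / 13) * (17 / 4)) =50451155 / 3888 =12976.12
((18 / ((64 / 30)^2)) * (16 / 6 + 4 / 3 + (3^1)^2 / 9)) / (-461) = -10125 / 236032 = -0.04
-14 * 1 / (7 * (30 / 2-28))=2 / 13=0.15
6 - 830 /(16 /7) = -2857 /8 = -357.12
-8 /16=-1 /2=-0.50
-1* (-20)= 20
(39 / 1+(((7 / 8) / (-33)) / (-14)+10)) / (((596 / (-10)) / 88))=-129365 / 1788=-72.35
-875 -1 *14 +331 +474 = -84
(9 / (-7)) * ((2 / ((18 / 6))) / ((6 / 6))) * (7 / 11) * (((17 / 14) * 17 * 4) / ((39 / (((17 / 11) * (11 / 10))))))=-1.96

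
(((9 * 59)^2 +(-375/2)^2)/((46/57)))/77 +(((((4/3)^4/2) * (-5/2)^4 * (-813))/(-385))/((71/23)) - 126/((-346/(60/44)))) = 24179292826573/4698689688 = 5145.97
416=416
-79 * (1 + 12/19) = -2449/19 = -128.89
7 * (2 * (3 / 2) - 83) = -560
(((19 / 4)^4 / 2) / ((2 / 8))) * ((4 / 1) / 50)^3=0.52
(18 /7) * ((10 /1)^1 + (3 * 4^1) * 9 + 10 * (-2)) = 252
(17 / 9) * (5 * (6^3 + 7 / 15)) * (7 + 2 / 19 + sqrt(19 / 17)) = 3247 * sqrt(323) / 27 + 275995 / 19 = 16687.38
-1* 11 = -11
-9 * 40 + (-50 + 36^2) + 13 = 899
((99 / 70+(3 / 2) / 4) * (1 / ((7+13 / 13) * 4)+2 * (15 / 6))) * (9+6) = 34569 / 256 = 135.04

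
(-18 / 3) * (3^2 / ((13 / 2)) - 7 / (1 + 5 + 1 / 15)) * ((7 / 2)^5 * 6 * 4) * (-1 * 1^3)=453789 / 26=17453.42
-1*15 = -15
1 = 1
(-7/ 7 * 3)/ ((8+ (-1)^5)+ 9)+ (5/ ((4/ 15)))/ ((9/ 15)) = 497/ 16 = 31.06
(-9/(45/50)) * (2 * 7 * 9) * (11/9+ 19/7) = -4960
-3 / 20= -0.15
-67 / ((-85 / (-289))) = -1139 / 5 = -227.80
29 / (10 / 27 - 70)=-783 / 1880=-0.42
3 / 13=0.23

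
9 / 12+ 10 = 43 / 4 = 10.75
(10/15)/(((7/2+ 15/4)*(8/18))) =6/29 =0.21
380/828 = 95/207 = 0.46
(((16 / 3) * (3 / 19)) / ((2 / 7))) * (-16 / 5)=-896 / 95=-9.43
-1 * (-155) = 155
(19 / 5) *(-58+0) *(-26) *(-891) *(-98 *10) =5003670672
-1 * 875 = -875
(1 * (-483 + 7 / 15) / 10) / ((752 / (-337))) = 25949 / 1200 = 21.62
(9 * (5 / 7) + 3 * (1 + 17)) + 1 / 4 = 1699 / 28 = 60.68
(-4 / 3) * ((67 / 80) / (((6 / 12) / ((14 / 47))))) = -469 / 705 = -0.67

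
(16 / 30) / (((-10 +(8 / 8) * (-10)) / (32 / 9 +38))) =-748 / 675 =-1.11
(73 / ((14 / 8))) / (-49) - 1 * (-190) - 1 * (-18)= 207.15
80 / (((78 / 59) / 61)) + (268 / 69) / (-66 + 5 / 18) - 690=244980826 / 81627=3001.22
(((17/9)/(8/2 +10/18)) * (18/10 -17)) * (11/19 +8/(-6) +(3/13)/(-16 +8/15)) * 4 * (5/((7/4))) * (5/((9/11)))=989252440/2921373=338.63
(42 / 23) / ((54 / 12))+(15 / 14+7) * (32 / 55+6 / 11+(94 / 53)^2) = 2603829013 / 74621085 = 34.89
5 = 5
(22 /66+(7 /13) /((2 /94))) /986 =500 /19227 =0.03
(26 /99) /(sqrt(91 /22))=2* sqrt(2002) /693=0.13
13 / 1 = 13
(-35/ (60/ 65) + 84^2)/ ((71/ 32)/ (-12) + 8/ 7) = 18864608/ 2575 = 7326.06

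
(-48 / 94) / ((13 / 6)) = -144 / 611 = -0.24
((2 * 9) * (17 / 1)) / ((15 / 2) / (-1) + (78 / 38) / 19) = -24548 / 593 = -41.40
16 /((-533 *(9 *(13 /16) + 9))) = -256 /139113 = -0.00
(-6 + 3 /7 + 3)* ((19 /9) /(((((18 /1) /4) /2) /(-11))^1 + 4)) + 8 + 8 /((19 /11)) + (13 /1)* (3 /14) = 621331 /44422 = 13.99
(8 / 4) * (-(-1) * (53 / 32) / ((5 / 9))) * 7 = 3339 / 80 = 41.74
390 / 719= 0.54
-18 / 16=-9 / 8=-1.12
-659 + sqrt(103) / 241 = -658.96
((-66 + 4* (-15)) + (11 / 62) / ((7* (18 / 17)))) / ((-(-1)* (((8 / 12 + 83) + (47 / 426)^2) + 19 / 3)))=-1.40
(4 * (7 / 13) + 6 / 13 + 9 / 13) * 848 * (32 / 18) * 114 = 22170112 / 39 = 568464.41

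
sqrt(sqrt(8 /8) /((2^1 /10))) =sqrt(5) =2.24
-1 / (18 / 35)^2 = -3.78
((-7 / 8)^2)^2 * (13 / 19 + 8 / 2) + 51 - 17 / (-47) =197910519 / 3657728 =54.11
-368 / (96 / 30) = -115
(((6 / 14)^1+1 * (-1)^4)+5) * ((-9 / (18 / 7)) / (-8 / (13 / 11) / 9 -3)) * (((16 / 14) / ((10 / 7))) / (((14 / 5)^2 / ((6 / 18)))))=8775 / 43022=0.20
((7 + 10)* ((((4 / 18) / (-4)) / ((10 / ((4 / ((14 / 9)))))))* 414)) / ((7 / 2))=-7038 / 245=-28.73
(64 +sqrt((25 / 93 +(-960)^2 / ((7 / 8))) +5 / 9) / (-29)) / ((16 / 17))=68 - 17 * sqrt(446371779770) / 302064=30.40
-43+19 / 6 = -239 / 6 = -39.83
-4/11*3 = -12/11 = -1.09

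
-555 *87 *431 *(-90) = 1872975150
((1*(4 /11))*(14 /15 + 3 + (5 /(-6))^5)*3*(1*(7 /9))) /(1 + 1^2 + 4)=961121 /1924560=0.50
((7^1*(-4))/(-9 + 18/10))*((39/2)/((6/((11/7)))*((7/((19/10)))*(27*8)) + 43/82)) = 3898895/156246801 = 0.02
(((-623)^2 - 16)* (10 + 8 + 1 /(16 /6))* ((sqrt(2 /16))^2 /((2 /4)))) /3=19017537 /32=594298.03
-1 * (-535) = 535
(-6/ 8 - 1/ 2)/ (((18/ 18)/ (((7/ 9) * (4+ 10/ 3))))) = -7.13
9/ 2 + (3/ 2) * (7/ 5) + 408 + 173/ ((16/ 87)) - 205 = 92023/ 80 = 1150.29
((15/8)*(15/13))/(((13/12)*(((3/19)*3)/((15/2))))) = 21375/676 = 31.62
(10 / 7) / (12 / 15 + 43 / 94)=4700 / 4137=1.14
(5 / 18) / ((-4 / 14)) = -35 / 36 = -0.97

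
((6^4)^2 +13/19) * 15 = 478690755/19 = 25194250.26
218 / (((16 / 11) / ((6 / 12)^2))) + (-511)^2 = 8357071 / 32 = 261158.47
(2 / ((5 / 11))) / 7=22 / 35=0.63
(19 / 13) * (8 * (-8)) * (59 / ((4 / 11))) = -197296 / 13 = -15176.62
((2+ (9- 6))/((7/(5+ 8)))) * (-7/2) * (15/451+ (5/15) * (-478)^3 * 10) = 32016480435875/2706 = 11831663132.25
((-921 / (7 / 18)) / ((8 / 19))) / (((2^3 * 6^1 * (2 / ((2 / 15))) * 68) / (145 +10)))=-542469 / 30464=-17.81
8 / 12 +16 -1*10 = 20 / 3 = 6.67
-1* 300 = -300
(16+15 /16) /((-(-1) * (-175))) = -271 /2800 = -0.10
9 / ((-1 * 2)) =-9 / 2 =-4.50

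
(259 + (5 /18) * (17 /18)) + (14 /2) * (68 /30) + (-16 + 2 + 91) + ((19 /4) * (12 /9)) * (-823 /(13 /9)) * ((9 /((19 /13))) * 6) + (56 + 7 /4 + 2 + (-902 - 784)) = -54513049 /405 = -134600.12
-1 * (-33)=33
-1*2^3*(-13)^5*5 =14851720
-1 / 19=-0.05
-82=-82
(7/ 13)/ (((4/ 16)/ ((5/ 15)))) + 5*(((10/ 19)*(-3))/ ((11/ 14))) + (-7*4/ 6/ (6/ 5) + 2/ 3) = -306937/ 24453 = -12.55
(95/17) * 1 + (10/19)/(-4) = 3525/646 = 5.46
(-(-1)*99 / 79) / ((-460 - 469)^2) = 99 / 68180239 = 0.00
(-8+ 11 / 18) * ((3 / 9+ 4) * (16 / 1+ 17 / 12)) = -361361 / 648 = -557.66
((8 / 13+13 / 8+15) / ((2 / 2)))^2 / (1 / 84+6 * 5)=67511829 / 6816784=9.90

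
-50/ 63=-0.79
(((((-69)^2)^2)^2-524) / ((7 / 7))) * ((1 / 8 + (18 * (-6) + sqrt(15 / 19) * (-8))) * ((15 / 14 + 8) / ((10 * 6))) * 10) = -56312815635696051317 / 672-6868673005512722 * sqrt(285) / 21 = -89320573090048863.83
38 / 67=0.57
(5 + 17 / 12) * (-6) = -77 / 2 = -38.50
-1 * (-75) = 75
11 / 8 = 1.38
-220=-220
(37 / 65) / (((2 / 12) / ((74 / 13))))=16428 / 845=19.44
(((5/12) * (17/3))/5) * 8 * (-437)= -14858/9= -1650.89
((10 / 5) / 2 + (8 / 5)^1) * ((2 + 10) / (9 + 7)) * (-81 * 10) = -3159 / 2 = -1579.50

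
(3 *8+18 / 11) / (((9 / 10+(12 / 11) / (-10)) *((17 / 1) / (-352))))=-330880 / 493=-671.16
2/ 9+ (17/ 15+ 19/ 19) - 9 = -299/ 45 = -6.64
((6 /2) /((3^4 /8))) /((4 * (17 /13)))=26 /459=0.06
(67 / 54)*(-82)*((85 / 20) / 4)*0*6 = 0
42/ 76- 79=-78.45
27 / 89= 0.30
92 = 92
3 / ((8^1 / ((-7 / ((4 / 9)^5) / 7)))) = -177147 / 8192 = -21.62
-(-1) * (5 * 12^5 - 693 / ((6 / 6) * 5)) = 6220107 / 5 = 1244021.40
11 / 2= 5.50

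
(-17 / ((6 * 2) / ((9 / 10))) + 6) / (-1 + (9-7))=189 / 40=4.72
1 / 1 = 1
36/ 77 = 0.47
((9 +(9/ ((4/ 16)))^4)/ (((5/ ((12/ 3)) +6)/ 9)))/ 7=297864.53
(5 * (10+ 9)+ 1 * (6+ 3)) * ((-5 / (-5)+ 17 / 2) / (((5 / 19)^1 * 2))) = 1877.20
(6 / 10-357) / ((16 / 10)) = -891 / 4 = -222.75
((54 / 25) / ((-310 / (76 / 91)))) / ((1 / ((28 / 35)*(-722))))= 5926176 / 1763125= 3.36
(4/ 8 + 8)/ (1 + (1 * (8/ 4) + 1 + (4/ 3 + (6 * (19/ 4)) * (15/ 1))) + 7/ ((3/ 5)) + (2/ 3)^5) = 4131/ 216091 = 0.02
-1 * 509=-509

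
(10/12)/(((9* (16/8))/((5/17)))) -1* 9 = -16499/1836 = -8.99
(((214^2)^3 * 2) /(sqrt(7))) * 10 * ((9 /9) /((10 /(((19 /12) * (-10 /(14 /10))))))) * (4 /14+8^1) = -6803586152220370.11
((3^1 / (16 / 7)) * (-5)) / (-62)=0.11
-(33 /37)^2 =-1089 /1369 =-0.80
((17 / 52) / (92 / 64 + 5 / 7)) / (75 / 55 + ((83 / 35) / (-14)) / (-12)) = 30787680 / 279191029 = 0.11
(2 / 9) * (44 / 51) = 88 / 459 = 0.19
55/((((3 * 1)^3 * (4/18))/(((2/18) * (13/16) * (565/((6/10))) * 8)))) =2019875/324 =6234.18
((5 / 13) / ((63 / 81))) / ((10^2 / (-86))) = -387 / 910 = -0.43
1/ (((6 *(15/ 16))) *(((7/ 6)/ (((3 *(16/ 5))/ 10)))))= 128/ 875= 0.15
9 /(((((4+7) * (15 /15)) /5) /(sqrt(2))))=45 * sqrt(2) /11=5.79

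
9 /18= 1 /2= 0.50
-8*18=-144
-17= -17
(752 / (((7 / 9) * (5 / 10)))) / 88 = 1692 / 77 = 21.97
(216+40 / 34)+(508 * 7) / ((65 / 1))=300432 / 1105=271.88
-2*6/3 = -4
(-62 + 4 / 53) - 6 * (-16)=1806 / 53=34.08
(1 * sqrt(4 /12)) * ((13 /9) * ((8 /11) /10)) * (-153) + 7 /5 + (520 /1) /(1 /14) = 36407 /5 - 884 * sqrt(3) /165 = 7272.12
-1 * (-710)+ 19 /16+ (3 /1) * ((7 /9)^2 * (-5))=303313 /432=702.11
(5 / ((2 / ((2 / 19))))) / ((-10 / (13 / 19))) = -0.02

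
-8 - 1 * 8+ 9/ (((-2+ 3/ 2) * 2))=-25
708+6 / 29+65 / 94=1932457 / 2726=708.90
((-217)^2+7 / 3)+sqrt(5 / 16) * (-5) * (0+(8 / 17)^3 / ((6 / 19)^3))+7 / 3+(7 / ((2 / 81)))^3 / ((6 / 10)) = 912551563 / 24 - 548720 * sqrt(5) / 132651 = 38022972.54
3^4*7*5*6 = 17010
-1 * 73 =-73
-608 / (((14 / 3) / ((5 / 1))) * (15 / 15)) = -4560 / 7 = -651.43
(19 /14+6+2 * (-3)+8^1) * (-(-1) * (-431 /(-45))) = 56461 /630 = 89.62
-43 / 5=-8.60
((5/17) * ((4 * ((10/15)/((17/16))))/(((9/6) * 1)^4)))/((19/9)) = 10240/148257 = 0.07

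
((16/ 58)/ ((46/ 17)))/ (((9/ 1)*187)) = 4/ 66033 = 0.00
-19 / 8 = -2.38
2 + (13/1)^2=171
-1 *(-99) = 99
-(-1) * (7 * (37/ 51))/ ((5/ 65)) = 3367/ 51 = 66.02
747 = 747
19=19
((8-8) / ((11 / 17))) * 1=0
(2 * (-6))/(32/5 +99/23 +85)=-690/5503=-0.13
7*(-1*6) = -42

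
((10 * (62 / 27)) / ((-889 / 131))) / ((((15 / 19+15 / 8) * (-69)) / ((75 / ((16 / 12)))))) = 15431800 / 14905863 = 1.04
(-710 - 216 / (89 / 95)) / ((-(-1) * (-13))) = 83710 / 1157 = 72.35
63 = 63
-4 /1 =-4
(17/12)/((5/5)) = 17/12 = 1.42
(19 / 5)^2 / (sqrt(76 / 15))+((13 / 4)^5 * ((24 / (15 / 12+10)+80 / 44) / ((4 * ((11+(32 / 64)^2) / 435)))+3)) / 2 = 19 * sqrt(285) / 50+7571778149 / 1013760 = 7475.42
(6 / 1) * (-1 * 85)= -510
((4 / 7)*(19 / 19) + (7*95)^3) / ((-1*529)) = -2058557379 / 3703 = -555916.12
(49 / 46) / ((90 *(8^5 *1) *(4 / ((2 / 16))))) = 49 / 4341104640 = 0.00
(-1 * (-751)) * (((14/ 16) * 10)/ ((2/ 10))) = 131425/ 4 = 32856.25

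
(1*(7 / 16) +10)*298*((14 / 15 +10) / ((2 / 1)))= 1020203 / 60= 17003.38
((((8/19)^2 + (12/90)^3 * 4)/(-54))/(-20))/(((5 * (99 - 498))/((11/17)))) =-312884/5578360396875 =-0.00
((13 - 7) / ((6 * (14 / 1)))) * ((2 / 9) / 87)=1 / 5481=0.00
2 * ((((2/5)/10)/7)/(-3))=-2/525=-0.00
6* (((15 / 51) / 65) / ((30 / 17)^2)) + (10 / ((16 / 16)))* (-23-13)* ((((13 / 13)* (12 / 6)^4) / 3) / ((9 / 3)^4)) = -415847 / 17550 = -23.69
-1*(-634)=634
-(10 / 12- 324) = 1939 / 6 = 323.17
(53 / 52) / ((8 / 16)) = 2.04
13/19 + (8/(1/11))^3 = 12947981/19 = 681472.68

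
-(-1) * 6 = 6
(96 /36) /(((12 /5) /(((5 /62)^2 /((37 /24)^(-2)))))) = 171125 /9963648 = 0.02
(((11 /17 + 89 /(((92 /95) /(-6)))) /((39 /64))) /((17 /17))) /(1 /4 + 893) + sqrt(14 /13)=0.03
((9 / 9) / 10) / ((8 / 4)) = 1 / 20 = 0.05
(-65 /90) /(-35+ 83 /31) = 403 /18036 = 0.02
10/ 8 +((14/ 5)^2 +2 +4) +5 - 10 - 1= 909/ 100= 9.09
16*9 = 144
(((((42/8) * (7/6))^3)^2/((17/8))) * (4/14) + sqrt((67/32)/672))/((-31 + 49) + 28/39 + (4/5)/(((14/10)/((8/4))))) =357.45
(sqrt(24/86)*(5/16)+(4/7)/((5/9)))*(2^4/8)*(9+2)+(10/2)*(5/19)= 55*sqrt(129)/172+15923/665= 27.58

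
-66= -66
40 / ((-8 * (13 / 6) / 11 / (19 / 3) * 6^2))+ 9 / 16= -7307 / 1872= -3.90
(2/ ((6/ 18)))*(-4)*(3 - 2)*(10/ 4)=-60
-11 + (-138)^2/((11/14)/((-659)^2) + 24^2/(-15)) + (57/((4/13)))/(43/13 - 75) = -2217371577361433/4351870633744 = -509.52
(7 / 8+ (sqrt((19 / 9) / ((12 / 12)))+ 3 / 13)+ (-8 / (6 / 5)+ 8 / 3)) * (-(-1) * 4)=-301 / 26+ 4 * sqrt(19) / 3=-5.77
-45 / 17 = -2.65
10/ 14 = 5/ 7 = 0.71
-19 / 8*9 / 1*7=-149.62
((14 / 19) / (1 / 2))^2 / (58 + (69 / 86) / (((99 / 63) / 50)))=370832 / 14262749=0.03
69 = 69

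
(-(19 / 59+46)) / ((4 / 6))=-8199 / 118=-69.48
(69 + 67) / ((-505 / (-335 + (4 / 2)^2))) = 45016 / 505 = 89.14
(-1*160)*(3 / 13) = -480 / 13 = -36.92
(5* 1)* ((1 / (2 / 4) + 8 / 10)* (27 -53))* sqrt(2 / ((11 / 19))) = -364* sqrt(418) / 11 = -676.55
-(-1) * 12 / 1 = 12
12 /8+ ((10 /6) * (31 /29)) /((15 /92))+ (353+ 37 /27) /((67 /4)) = 3523663 /104922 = 33.58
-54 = -54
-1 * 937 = -937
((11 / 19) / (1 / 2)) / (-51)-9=-8743 / 969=-9.02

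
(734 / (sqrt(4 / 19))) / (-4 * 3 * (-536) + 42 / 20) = 3670 * sqrt(19) / 64341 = 0.25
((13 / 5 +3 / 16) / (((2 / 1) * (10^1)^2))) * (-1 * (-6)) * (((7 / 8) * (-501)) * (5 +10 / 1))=-7038549 / 12800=-549.89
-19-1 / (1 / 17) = -36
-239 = -239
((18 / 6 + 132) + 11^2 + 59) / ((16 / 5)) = 1575 / 16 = 98.44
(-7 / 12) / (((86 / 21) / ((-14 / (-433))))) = -343 / 74476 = -0.00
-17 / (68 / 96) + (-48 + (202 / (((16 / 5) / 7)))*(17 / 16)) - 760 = -46401 / 128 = -362.51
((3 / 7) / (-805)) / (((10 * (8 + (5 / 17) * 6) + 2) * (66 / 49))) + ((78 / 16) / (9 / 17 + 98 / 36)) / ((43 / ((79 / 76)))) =101004221719 / 2787205892240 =0.04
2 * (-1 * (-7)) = 14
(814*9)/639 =814/71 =11.46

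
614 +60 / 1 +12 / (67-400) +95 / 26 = 1955605 / 2886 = 677.62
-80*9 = -720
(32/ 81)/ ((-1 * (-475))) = 0.00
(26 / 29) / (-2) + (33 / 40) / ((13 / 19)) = 11423 / 15080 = 0.76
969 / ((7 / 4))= 553.71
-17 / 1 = -17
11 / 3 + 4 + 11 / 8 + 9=433 / 24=18.04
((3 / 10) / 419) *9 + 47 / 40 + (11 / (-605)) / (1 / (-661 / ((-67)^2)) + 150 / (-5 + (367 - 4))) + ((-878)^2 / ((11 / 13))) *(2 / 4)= 15829366780956341 / 34749832040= 455523.55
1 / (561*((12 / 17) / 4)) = 0.01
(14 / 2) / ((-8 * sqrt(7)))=-sqrt(7) / 8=-0.33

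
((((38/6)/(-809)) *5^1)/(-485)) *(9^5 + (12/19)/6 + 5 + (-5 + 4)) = 374003/78473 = 4.77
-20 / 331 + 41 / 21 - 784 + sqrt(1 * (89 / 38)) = -5436433 / 6951 + sqrt(3382) / 38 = -780.58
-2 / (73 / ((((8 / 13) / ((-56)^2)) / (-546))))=1 / 101558184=0.00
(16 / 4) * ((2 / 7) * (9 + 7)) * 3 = 384 / 7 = 54.86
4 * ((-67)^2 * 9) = 161604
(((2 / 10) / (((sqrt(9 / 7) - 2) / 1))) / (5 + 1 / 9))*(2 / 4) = -63 / 4370 - 27*sqrt(7) / 8740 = -0.02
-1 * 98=-98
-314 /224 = -1.40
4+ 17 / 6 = 41 / 6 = 6.83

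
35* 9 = 315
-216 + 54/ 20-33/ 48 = -17119/ 80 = -213.99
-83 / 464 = -0.18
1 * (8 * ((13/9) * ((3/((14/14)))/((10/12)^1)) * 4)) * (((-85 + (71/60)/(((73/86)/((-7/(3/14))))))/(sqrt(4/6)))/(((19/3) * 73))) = -178389952 * sqrt(6)/7593825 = -57.54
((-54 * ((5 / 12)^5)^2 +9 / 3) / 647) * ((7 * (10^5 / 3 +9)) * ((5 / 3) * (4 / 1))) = 12008549233606135 / 1669188943872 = 7194.24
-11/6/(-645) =11/3870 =0.00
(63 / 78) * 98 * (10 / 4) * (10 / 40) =5145 / 104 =49.47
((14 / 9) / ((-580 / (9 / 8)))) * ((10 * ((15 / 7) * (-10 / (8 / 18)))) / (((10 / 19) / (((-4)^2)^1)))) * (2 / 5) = 513 / 29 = 17.69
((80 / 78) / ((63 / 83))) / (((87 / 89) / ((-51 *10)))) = -50231600 / 71253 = -704.98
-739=-739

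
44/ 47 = 0.94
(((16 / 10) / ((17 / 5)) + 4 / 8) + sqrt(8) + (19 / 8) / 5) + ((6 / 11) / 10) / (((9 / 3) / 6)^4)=17341 / 7480 + 2 * sqrt(2)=5.15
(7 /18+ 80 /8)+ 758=13831 /18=768.39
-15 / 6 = -5 / 2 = -2.50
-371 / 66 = -5.62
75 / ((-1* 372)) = -25 / 124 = -0.20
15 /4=3.75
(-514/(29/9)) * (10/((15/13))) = -40092/29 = -1382.48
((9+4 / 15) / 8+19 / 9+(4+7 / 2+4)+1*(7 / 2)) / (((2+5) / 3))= 6577 / 840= 7.83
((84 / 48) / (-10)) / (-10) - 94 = -37593 / 400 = -93.98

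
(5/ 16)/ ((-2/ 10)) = -25/ 16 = -1.56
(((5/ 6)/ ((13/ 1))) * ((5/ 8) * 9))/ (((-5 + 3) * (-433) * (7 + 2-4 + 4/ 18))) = 675/ 8466016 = 0.00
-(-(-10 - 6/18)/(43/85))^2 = -6943225/16641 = -417.24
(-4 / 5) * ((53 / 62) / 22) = -53 / 1705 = -0.03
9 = 9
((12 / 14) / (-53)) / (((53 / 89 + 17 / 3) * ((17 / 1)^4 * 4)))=-801 / 103618157104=-0.00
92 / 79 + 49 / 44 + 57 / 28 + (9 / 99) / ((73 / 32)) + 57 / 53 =255555229 / 47070254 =5.43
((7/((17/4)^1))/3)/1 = 28/51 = 0.55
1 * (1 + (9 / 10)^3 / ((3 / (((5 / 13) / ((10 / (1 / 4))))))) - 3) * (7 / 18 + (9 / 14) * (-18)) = 292729613 / 13104000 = 22.34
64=64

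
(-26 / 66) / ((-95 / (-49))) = -637 / 3135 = -0.20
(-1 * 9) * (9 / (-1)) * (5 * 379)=153495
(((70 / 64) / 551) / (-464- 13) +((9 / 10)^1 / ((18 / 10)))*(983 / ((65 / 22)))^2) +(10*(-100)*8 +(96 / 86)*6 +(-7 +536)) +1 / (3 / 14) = 73170818337445951 / 1527971047200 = 47887.57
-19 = -19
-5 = -5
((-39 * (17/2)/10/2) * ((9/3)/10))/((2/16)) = -1989/50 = -39.78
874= 874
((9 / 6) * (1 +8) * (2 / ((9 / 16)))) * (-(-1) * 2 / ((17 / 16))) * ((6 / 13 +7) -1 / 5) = 724992 / 1105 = 656.10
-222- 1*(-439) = 217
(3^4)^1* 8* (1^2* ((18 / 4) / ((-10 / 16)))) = -23328 / 5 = -4665.60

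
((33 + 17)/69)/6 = 25/207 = 0.12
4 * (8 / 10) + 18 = 21.20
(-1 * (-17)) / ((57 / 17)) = 289 / 57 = 5.07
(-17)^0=1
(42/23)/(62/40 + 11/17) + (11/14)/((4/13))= 1085521/320712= 3.38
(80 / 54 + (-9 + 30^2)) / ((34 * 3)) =24097 / 2754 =8.75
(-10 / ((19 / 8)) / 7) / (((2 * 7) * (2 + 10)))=-0.00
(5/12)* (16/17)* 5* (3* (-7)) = -700/17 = -41.18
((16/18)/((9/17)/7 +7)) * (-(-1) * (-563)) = -267988/3789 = -70.73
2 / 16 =1 / 8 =0.12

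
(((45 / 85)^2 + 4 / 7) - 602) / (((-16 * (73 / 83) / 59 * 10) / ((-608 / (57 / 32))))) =-190571338592 / 2215185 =-86029.54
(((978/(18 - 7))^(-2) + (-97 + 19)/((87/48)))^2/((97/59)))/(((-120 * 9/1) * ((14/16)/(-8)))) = 84068645106573370211/8815865804981279730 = 9.54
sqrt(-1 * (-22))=sqrt(22)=4.69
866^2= 749956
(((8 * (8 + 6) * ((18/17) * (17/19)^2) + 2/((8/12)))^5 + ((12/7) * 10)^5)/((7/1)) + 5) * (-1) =-928572394257646130123527370/721313814164029849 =-1287334827.12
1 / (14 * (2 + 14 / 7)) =0.02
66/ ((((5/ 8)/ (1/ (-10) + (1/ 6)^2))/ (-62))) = 35464/ 75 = 472.85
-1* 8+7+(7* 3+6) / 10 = 17 / 10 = 1.70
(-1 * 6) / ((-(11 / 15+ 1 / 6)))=20 / 3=6.67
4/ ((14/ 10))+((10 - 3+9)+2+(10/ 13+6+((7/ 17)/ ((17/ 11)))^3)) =60723392969/ 2196518779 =27.65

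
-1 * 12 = -12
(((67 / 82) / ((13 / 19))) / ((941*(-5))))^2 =0.00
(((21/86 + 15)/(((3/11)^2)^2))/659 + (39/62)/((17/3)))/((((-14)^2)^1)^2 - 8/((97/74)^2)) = 16283799896489/145724046285886128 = 0.00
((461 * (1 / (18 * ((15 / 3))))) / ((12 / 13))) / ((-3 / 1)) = -5993 / 3240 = -1.85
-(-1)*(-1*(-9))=9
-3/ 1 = -3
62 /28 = 31 /14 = 2.21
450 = 450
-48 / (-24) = 2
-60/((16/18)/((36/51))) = -810/17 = -47.65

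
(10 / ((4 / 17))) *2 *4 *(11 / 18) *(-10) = -18700 / 9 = -2077.78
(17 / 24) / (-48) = -17 / 1152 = -0.01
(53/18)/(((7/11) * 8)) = 0.58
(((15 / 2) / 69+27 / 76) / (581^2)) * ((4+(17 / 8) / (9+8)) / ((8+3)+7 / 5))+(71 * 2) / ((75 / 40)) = 332470949393593 / 4390021312320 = 75.73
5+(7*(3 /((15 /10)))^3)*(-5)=-275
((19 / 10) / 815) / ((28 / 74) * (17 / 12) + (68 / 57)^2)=2284047 / 1919540975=0.00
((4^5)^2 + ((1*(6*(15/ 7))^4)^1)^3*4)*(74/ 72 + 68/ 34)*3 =30784819871925732730064896/ 41523861603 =741376612952144.19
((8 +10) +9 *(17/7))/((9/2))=62/7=8.86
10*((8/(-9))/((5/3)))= -16/3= -5.33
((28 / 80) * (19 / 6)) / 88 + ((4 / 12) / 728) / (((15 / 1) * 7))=254251 / 20180160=0.01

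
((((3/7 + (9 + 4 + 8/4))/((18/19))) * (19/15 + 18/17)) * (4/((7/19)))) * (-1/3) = -1712584/12495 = -137.06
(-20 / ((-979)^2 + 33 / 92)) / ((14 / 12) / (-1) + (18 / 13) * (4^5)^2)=-0.00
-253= -253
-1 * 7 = -7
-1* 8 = -8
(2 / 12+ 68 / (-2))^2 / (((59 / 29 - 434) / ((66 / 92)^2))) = -144602381 / 106028528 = -1.36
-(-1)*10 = 10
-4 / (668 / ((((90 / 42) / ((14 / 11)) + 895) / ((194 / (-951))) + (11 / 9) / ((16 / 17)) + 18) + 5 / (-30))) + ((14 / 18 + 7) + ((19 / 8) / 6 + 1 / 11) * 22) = 5108359147 / 114300144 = 44.69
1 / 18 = 0.06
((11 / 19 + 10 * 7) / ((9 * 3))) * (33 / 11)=149 / 19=7.84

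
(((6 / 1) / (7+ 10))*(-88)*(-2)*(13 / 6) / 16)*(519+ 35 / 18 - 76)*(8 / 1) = 4581148 / 153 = 29942.14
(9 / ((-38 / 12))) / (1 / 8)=-432 / 19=-22.74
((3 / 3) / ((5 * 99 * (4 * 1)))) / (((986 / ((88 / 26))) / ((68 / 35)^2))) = 0.00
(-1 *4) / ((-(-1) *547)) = -4 / 547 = -0.01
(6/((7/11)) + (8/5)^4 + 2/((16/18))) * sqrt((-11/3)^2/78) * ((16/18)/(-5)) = -3509693 * sqrt(78)/23034375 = -1.35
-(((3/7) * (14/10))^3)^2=-729/15625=-0.05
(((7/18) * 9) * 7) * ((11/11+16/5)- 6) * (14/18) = -343/10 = -34.30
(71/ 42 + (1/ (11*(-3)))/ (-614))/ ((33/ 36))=479548/ 260029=1.84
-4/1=-4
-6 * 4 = -24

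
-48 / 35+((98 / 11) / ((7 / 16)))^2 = 1750352 / 4235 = 413.31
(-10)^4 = 10000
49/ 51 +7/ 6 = 217/ 102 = 2.13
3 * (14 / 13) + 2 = 68 / 13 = 5.23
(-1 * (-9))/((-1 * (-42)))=3/14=0.21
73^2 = 5329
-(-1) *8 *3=24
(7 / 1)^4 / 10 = 2401 / 10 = 240.10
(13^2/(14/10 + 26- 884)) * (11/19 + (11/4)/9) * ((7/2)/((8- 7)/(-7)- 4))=25050025/169915176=0.15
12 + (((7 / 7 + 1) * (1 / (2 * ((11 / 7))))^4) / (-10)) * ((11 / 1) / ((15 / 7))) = 19149593 / 1597200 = 11.99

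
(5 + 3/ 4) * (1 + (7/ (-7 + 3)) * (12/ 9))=-23/ 3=-7.67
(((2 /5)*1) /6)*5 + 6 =19 /3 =6.33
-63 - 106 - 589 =-758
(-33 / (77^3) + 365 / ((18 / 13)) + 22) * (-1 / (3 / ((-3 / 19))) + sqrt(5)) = 213366869 / 14194026 + 213366869 * sqrt(5) / 747054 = 653.68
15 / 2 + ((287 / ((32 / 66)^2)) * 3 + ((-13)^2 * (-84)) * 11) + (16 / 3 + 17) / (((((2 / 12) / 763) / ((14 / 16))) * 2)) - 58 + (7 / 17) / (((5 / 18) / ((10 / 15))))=-107812.02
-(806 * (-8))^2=-41576704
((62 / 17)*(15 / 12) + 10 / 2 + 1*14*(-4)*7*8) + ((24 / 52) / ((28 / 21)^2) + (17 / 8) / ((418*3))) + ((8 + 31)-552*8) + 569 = -15373576025 / 2217072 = -6934.18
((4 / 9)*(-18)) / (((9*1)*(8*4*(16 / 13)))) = -13 / 576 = -0.02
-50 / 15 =-10 / 3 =-3.33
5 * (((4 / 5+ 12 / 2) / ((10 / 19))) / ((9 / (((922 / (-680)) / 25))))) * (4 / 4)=-8759 / 22500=-0.39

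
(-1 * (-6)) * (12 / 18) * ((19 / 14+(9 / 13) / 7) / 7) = 530 / 637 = 0.83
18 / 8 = 9 / 4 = 2.25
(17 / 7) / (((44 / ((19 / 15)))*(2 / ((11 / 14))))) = 323 / 11760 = 0.03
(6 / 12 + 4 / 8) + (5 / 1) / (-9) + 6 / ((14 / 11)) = 325 / 63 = 5.16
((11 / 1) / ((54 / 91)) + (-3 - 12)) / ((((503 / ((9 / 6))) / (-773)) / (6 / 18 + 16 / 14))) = -4576933 / 380268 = -12.04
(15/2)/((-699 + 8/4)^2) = 15/971618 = 0.00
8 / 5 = 1.60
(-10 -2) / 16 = -3 / 4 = -0.75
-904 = -904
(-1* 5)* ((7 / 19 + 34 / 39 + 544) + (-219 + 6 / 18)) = -1209955 / 741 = -1632.87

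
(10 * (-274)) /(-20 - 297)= 2740 /317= 8.64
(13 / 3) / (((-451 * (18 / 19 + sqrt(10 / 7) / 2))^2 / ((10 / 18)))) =2083081910 / 40960028315547-24966760 * sqrt(70) / 4551114257283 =0.00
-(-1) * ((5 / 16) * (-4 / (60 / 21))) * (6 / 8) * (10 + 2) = -63 / 16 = -3.94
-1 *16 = -16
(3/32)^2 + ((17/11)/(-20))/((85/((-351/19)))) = 136881/5350400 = 0.03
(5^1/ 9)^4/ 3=625/ 19683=0.03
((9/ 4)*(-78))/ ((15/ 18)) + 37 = -868/ 5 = -173.60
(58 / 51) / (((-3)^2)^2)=58 / 4131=0.01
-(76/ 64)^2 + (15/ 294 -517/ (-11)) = 572519/ 12544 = 45.64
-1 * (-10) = 10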